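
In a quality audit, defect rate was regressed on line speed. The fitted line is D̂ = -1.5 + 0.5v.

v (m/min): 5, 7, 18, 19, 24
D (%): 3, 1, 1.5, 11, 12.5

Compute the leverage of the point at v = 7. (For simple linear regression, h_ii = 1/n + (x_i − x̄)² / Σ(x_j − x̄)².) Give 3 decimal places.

v̄ = (5 + 7 + 18 + 19 + 24)/5 = 14.6
Σ(v − v̄)² = 92.16 + 57.76 + 11.56 + 19.36 + 88.36 = 269.2
h = 1/5 + (-7.6)²/269.2 = 0.2 + 0.214562 = 0.415

h = 0.415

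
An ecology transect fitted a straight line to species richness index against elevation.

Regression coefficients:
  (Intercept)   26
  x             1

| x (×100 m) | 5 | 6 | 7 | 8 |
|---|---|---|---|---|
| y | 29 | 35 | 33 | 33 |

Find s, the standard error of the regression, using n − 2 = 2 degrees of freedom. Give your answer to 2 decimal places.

x=5: ŷ = 26 + 5 = 31; r = 29 − 31 = -2
x=6: ŷ = 26 + 6 = 32; r = 35 − 32 = 3
x=7: ŷ = 26 + 7 = 33; r = 33 − 33 = 0
x=8: ŷ = 26 + 8 = 34; r = 33 − 34 = -1
SSE = 4 + 9 + 0 + 1 = 14
s = √(14/2) = √7 ≈ 2.65

s = 2.65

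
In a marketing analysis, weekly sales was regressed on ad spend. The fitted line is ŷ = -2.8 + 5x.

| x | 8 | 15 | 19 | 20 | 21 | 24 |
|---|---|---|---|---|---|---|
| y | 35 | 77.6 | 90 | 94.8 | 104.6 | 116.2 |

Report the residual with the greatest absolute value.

r = 5.4

x=8: ŷ = -2.8 + 5·8 = 37.2; r = 35 − 37.2 = -2.2
x=15: ŷ = -2.8 + 5·15 = 72.2; r = 77.6 − 72.2 = 5.4
x=19: ŷ = -2.8 + 5·19 = 92.2; r = 90 − 92.2 = -2.2
x=20: ŷ = -2.8 + 5·20 = 97.2; r = 94.8 − 97.2 = -2.4
x=21: ŷ = -2.8 + 5·21 = 102.2; r = 104.6 − 102.2 = 2.4
x=24: ŷ = -2.8 + 5·24 = 117.2; r = 116.2 − 117.2 = -1
Largest |r| is 5.4 at x = 15, residual 5.4.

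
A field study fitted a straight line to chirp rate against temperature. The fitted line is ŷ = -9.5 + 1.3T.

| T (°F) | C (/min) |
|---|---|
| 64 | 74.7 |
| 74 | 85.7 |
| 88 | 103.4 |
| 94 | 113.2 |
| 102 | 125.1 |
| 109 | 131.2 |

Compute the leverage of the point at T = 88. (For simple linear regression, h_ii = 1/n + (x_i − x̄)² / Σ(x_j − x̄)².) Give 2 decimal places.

T̄ = (64 + 74 + 88 + 94 + 102 + 109)/6 = 88.5
Σ(T − T̄)² = 600.25 + 210.25 + 0.25 + 30.25 + 182.25 + 420.25 = 1443.5
h = 1/6 + (-0.5)²/1443.5 = 0.166667 + 0.00017319 = 0.17

h = 0.17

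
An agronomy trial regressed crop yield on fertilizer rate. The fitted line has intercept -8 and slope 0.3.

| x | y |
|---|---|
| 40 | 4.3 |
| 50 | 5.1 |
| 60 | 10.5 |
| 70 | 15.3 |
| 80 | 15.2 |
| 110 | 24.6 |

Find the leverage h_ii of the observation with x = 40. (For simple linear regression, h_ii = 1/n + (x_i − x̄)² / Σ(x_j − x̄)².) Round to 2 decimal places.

x̄ = (40 + 50 + 60 + 70 + 80 + 110)/6 = 68.3333
Σ(x − x̄)² = 802.778 + 336.111 + 69.4444 + 2.77778 + 136.111 + 1736.11 = 3083.33
h = 1/6 + (-28.3333)²/3083.33 = 0.166667 + 0.26036 = 0.43

h = 0.43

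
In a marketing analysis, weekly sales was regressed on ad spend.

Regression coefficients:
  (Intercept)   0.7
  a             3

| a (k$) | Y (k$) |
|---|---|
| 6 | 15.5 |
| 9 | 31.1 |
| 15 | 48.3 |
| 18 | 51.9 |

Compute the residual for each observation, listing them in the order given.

-3.2, 3.4, 2.6, -2.8

a=6: ŷ = 0.7 + 3·6 = 18.7; r = 15.5 − 18.7 = -3.2
a=9: ŷ = 0.7 + 3·9 = 27.7; r = 31.1 − 27.7 = 3.4
a=15: ŷ = 0.7 + 3·15 = 45.7; r = 48.3 − 45.7 = 2.6
a=18: ŷ = 0.7 + 3·18 = 54.7; r = 51.9 − 54.7 = -2.8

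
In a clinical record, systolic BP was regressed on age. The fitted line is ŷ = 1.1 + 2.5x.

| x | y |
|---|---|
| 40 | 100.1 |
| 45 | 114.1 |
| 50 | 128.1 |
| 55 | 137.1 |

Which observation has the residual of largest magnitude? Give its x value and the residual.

x = 50, e = 2

x=40: ŷ = 1.1 + 2.5·40 = 101.1; e = 100.1 − 101.1 = -1
x=45: ŷ = 1.1 + 2.5·45 = 113.6; e = 114.1 − 113.6 = 0.5
x=50: ŷ = 1.1 + 2.5·50 = 126.1; e = 128.1 − 126.1 = 2
x=55: ŷ = 1.1 + 2.5·55 = 138.6; e = 137.1 − 138.6 = -1.5
Largest |e| is 2 at x = 50, residual 2.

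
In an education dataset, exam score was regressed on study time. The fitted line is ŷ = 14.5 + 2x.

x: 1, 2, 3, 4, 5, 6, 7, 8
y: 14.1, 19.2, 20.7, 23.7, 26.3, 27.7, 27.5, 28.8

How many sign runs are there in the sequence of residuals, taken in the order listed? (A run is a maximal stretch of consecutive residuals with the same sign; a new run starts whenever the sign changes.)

3 runs

x=1: ŷ = 14.5 + 2·1 = 16.5; r = 14.1 − 16.5 = -2.4
x=2: ŷ = 14.5 + 2·2 = 18.5; r = 19.2 − 18.5 = 0.7
x=3: ŷ = 14.5 + 2·3 = 20.5; r = 20.7 − 20.5 = 0.2
x=4: ŷ = 14.5 + 2·4 = 22.5; r = 23.7 − 22.5 = 1.2
x=5: ŷ = 14.5 + 2·5 = 24.5; r = 26.3 − 24.5 = 1.8
x=6: ŷ = 14.5 + 2·6 = 26.5; r = 27.7 − 26.5 = 1.2
x=7: ŷ = 14.5 + 2·7 = 28.5; r = 27.5 − 28.5 = -1
x=8: ŷ = 14.5 + 2·8 = 30.5; r = 28.8 − 30.5 = -1.7
Signs: − + + + + + − −
Runs: −×1, +×5, −×2 → 3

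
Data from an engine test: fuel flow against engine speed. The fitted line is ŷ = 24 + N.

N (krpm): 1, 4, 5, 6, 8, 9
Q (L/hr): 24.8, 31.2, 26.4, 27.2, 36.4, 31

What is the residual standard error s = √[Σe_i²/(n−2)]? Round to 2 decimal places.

N=1: ŷ = 24 + 1 = 25; e = 24.8 − 25 = -0.2
N=4: ŷ = 24 + 4 = 28; e = 31.2 − 28 = 3.2
N=5: ŷ = 24 + 5 = 29; e = 26.4 − 29 = -2.6
N=6: ŷ = 24 + 6 = 30; e = 27.2 − 30 = -2.8
N=8: ŷ = 24 + 8 = 32; e = 36.4 − 32 = 4.4
N=9: ŷ = 24 + 9 = 33; e = 31 − 33 = -2
SSE = 0.04 + 10.24 + 6.76 + 7.84 + 19.36 + 4 = 48.24
s = √(48.24/4) = √12.06 ≈ 3.47

s = 3.47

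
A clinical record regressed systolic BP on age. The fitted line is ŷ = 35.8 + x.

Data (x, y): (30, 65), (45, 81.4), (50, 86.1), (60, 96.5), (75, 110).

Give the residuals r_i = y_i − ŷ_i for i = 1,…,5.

x=30: ŷ = 35.8 + 30 = 65.8; r = 65 − 65.8 = -0.8
x=45: ŷ = 35.8 + 45 = 80.8; r = 81.4 − 80.8 = 0.6
x=50: ŷ = 35.8 + 50 = 85.8; r = 86.1 − 85.8 = 0.3
x=60: ŷ = 35.8 + 60 = 95.8; r = 96.5 − 95.8 = 0.7
x=75: ŷ = 35.8 + 75 = 110.8; r = 110 − 110.8 = -0.8

-0.8, 0.6, 0.3, 0.7, -0.8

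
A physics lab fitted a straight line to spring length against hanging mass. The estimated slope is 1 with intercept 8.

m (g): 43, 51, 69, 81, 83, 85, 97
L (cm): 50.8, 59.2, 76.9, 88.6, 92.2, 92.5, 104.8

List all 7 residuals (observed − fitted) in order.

m=43: ŷ = 8 + 43 = 51; e = 50.8 − 51 = -0.2
m=51: ŷ = 8 + 51 = 59; e = 59.2 − 59 = 0.2
m=69: ŷ = 8 + 69 = 77; e = 76.9 − 77 = -0.1
m=81: ŷ = 8 + 81 = 89; e = 88.6 − 89 = -0.4
m=83: ŷ = 8 + 83 = 91; e = 92.2 − 91 = 1.2
m=85: ŷ = 8 + 85 = 93; e = 92.5 − 93 = -0.5
m=97: ŷ = 8 + 97 = 105; e = 104.8 − 105 = -0.2

-0.2, 0.2, -0.1, -0.4, 1.2, -0.5, -0.2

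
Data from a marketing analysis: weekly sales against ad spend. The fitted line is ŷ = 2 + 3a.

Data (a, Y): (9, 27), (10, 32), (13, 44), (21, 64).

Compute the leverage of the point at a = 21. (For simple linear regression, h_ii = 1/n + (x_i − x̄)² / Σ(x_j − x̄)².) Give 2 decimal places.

ā = (9 + 10 + 13 + 21)/4 = 13.25
Σ(a − ā)² = 18.0625 + 10.5625 + 0.0625 + 60.0625 = 88.75
h = 1/4 + (7.75)²/88.75 = 0.25 + 0.676761 = 0.93

h = 0.93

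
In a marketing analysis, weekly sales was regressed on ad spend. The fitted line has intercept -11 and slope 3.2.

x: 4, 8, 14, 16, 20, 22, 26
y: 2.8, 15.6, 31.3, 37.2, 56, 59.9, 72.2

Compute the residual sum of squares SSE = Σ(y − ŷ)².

SSE = 26.5

x=4: ŷ = -11 + 3.2·4 = 1.8; r = 2.8 − 1.8 = 1
x=8: ŷ = -11 + 3.2·8 = 14.6; r = 15.6 − 14.6 = 1
x=14: ŷ = -11 + 3.2·14 = 33.8; r = 31.3 − 33.8 = -2.5
x=16: ŷ = -11 + 3.2·16 = 40.2; r = 37.2 − 40.2 = -3
x=20: ŷ = -11 + 3.2·20 = 53; r = 56 − 53 = 3
x=22: ŷ = -11 + 3.2·22 = 59.4; r = 59.9 − 59.4 = 0.5
x=26: ŷ = -11 + 3.2·26 = 72.2; r = 72.2 − 72.2 = 0
SSE = 1 + 1 + 6.25 + 9 + 9 + 0.25 + 0 = 26.5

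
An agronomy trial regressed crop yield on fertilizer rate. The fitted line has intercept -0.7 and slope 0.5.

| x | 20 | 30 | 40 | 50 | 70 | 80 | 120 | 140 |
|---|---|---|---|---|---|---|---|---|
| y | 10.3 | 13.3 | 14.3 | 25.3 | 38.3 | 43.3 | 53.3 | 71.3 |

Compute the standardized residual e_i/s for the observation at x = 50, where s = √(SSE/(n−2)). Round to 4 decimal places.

0.2449

x=20: ŷ = -0.7 + 0.5·20 = 9.3; e = 10.3 − 9.3 = 1
x=30: ŷ = -0.7 + 0.5·30 = 14.3; e = 13.3 − 14.3 = -1
x=40: ŷ = -0.7 + 0.5·40 = 19.3; e = 14.3 − 19.3 = -5
x=50: ŷ = -0.7 + 0.5·50 = 24.3; e = 25.3 − 24.3 = 1
x=70: ŷ = -0.7 + 0.5·70 = 34.3; e = 38.3 − 34.3 = 4
x=80: ŷ = -0.7 + 0.5·80 = 39.3; e = 43.3 − 39.3 = 4
x=120: ŷ = -0.7 + 0.5·120 = 59.3; e = 53.3 − 59.3 = -6
x=140: ŷ = -0.7 + 0.5·140 = 69.3; e = 71.3 − 69.3 = 2
SSE = 1 + 1 + 25 + 1 + 16 + 16 + 36 + 4 = 100
s = √(100/6) = 4.08248
e/s = 1 / 4.08248 = 0.2449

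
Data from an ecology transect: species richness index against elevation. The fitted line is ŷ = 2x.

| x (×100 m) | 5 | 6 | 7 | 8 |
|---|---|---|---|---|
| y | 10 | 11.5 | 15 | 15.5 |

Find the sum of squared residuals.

SSE = 1.5

x=5: ŷ = 2·5 = 10; r = 10 − 10 = 0
x=6: ŷ = 2·6 = 12; r = 11.5 − 12 = -0.5
x=7: ŷ = 2·7 = 14; r = 15 − 14 = 1
x=8: ŷ = 2·8 = 16; r = 15.5 − 16 = -0.5
SSE = 0 + 0.25 + 1 + 0.25 = 1.5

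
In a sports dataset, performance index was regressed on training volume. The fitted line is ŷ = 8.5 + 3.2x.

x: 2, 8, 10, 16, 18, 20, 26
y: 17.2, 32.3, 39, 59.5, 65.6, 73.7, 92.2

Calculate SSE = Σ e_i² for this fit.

x=2: ŷ = 8.5 + 3.2·2 = 14.9; e = 17.2 − 14.9 = 2.3
x=8: ŷ = 8.5 + 3.2·8 = 34.1; e = 32.3 − 34.1 = -1.8
x=10: ŷ = 8.5 + 3.2·10 = 40.5; e = 39 − 40.5 = -1.5
x=16: ŷ = 8.5 + 3.2·16 = 59.7; e = 59.5 − 59.7 = -0.2
x=18: ŷ = 8.5 + 3.2·18 = 66.1; e = 65.6 − 66.1 = -0.5
x=20: ŷ = 8.5 + 3.2·20 = 72.5; e = 73.7 − 72.5 = 1.2
x=26: ŷ = 8.5 + 3.2·26 = 91.7; e = 92.2 − 91.7 = 0.5
SSE = 5.29 + 3.24 + 2.25 + 0.04 + 0.25 + 1.44 + 0.25 = 12.76

SSE = 12.76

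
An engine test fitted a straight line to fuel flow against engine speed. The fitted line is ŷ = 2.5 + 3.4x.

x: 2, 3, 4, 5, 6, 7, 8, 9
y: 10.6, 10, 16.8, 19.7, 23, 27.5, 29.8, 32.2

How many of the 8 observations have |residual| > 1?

x=2: ŷ = 2.5 + 3.4·2 = 9.3; e = 10.6 − 9.3 = 1.3
x=3: ŷ = 2.5 + 3.4·3 = 12.7; e = 10 − 12.7 = -2.7
x=4: ŷ = 2.5 + 3.4·4 = 16.1; e = 16.8 − 16.1 = 0.7
x=5: ŷ = 2.5 + 3.4·5 = 19.5; e = 19.7 − 19.5 = 0.2
x=6: ŷ = 2.5 + 3.4·6 = 22.9; e = 23 − 22.9 = 0.1
x=7: ŷ = 2.5 + 3.4·7 = 26.3; e = 27.5 − 26.3 = 1.2
x=8: ŷ = 2.5 + 3.4·8 = 29.7; e = 29.8 − 29.7 = 0.1
x=9: ŷ = 2.5 + 3.4·9 = 33.1; e = 32.2 − 33.1 = -0.9
|e| > 1: x=2 (|e|=1.3), x=3 (|e|=2.7), x=7 (|e|=1.2) → 3

3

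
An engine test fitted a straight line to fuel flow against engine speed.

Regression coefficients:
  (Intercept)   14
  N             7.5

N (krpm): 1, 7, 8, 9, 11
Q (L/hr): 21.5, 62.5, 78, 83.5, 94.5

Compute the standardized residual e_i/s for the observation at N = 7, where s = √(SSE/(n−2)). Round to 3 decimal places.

-1.095

N=1: Q̂ = 14 + 7.5·1 = 21.5; e = 21.5 − 21.5 = 0
N=7: Q̂ = 14 + 7.5·7 = 66.5; e = 62.5 − 66.5 = -4
N=8: Q̂ = 14 + 7.5·8 = 74; e = 78 − 74 = 4
N=9: Q̂ = 14 + 7.5·9 = 81.5; e = 83.5 − 81.5 = 2
N=11: Q̂ = 14 + 7.5·11 = 96.5; e = 94.5 − 96.5 = -2
SSE = 0 + 16 + 16 + 4 + 4 = 40
s = √(40/3) = 3.65148
e/s = -4 / 3.65148 = -1.095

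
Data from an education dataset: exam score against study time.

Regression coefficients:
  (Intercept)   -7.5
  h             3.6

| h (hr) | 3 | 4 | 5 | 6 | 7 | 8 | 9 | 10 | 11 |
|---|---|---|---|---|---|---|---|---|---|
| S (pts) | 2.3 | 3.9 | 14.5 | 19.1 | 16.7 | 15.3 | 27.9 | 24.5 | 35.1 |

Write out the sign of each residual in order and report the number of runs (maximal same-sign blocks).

6 runs

h=3: ŷ = -7.5 + 3.6·3 = 3.3; e = 2.3 − 3.3 = -1
h=4: ŷ = -7.5 + 3.6·4 = 6.9; e = 3.9 − 6.9 = -3
h=5: ŷ = -7.5 + 3.6·5 = 10.5; e = 14.5 − 10.5 = 4
h=6: ŷ = -7.5 + 3.6·6 = 14.1; e = 19.1 − 14.1 = 5
h=7: ŷ = -7.5 + 3.6·7 = 17.7; e = 16.7 − 17.7 = -1
h=8: ŷ = -7.5 + 3.6·8 = 21.3; e = 15.3 − 21.3 = -6
h=9: ŷ = -7.5 + 3.6·9 = 24.9; e = 27.9 − 24.9 = 3
h=10: ŷ = -7.5 + 3.6·10 = 28.5; e = 24.5 − 28.5 = -4
h=11: ŷ = -7.5 + 3.6·11 = 32.1; e = 35.1 − 32.1 = 3
Signs: − − + + − − + − +
Runs: −×2, +×2, −×2, +×1, −×1, +×1 → 6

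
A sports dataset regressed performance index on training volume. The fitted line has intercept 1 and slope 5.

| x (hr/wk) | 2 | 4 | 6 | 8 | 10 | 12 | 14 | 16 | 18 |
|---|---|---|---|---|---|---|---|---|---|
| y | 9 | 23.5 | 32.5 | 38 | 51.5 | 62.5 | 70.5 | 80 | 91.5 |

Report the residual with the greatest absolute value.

e = -3

x=2: ŷ = 1 + 5·2 = 11; e = 9 − 11 = -2
x=4: ŷ = 1 + 5·4 = 21; e = 23.5 − 21 = 2.5
x=6: ŷ = 1 + 5·6 = 31; e = 32.5 − 31 = 1.5
x=8: ŷ = 1 + 5·8 = 41; e = 38 − 41 = -3
x=10: ŷ = 1 + 5·10 = 51; e = 51.5 − 51 = 0.5
x=12: ŷ = 1 + 5·12 = 61; e = 62.5 − 61 = 1.5
x=14: ŷ = 1 + 5·14 = 71; e = 70.5 − 71 = -0.5
x=16: ŷ = 1 + 5·16 = 81; e = 80 − 81 = -1
x=18: ŷ = 1 + 5·18 = 91; e = 91.5 − 91 = 0.5
Largest |e| is 3 at x = 8, residual -3.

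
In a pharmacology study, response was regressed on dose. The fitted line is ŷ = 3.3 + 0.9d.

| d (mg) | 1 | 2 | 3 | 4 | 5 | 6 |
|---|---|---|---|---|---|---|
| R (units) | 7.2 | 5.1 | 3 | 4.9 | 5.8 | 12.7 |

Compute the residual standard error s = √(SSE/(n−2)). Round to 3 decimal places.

d=1: ŷ = 3.3 + 0.9·1 = 4.2; e = 7.2 − 4.2 = 3
d=2: ŷ = 3.3 + 0.9·2 = 5.1; e = 5.1 − 5.1 = 0
d=3: ŷ = 3.3 + 0.9·3 = 6; e = 3 − 6 = -3
d=4: ŷ = 3.3 + 0.9·4 = 6.9; e = 4.9 − 6.9 = -2
d=5: ŷ = 3.3 + 0.9·5 = 7.8; e = 5.8 − 7.8 = -2
d=6: ŷ = 3.3 + 0.9·6 = 8.7; e = 12.7 − 8.7 = 4
SSE = 9 + 0 + 9 + 4 + 4 + 16 = 42
s = √(42/4) = √10.5 ≈ 3.240

s = 3.240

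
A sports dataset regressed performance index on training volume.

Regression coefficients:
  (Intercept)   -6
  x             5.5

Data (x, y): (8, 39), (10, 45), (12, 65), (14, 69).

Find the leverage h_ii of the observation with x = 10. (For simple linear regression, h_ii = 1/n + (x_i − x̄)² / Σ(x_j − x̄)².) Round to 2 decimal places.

h = 0.30

x̄ = (8 + 10 + 12 + 14)/4 = 11
Σ(x − x̄)² = 9 + 1 + 1 + 9 = 20
h = 1/4 + (-1)²/20 = 0.25 + 0.05 = 0.30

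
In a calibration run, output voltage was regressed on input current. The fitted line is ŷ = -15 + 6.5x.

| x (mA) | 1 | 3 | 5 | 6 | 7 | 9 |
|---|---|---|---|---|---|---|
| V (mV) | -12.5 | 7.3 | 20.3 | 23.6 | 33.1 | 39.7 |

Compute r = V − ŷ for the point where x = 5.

r = 2.8

ŷ = -15 + 6.5·5 = 17.5
r = 20.3 − 17.5 = 2.8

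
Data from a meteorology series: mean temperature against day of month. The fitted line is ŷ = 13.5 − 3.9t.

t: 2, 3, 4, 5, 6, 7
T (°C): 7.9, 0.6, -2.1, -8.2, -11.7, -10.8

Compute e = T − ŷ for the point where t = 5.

e = -2.2

ŷ = 13.5 − 3.9·5 = -6
e = -8.2 − (-6) = -2.2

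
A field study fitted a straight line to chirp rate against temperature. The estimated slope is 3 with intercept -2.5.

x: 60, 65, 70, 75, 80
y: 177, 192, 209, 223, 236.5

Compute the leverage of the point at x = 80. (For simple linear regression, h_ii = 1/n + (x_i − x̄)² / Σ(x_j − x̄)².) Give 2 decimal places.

h = 0.60

x̄ = (60 + 65 + 70 + 75 + 80)/5 = 70
Σ(x − x̄)² = 100 + 25 + 0 + 25 + 100 = 250
h = 1/5 + (10)²/250 = 0.2 + 0.4 = 0.60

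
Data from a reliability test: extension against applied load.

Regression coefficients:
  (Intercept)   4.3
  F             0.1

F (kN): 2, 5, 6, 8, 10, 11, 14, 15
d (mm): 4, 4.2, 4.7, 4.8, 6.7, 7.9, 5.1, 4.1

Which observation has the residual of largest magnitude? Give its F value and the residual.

F=2: ŷ = 4.3 + 0.1·2 = 4.5; e = 4 − 4.5 = -0.5
F=5: ŷ = 4.3 + 0.1·5 = 4.8; e = 4.2 − 4.8 = -0.6
F=6: ŷ = 4.3 + 0.1·6 = 4.9; e = 4.7 − 4.9 = -0.2
F=8: ŷ = 4.3 + 0.1·8 = 5.1; e = 4.8 − 5.1 = -0.3
F=10: ŷ = 4.3 + 0.1·10 = 5.3; e = 6.7 − 5.3 = 1.4
F=11: ŷ = 4.3 + 0.1·11 = 5.4; e = 7.9 − 5.4 = 2.5
F=14: ŷ = 4.3 + 0.1·14 = 5.7; e = 5.1 − 5.7 = -0.6
F=15: ŷ = 4.3 + 0.1·15 = 5.8; e = 4.1 − 5.8 = -1.7
Largest |e| is 2.5 at F = 11, residual 2.5.

F = 11, e = 2.5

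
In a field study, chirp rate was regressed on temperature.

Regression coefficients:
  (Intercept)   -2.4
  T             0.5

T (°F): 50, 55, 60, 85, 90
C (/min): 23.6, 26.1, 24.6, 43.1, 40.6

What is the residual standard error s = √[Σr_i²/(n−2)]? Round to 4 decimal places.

T=50: Ĉ = -2.4 + 0.5·50 = 22.6; r = 23.6 − 22.6 = 1
T=55: Ĉ = -2.4 + 0.5·55 = 25.1; r = 26.1 − 25.1 = 1
T=60: Ĉ = -2.4 + 0.5·60 = 27.6; r = 24.6 − 27.6 = -3
T=85: Ĉ = -2.4 + 0.5·85 = 40.1; r = 43.1 − 40.1 = 3
T=90: Ĉ = -2.4 + 0.5·90 = 42.6; r = 40.6 − 42.6 = -2
SSE = 1 + 1 + 9 + 9 + 4 = 24
s = √(24/3) = √8 ≈ 2.8284

s = 2.8284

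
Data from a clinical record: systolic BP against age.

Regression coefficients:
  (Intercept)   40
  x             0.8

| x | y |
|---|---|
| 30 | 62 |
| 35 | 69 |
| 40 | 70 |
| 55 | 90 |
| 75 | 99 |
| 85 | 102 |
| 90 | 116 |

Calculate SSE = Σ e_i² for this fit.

SSE = 98

x=30: ŷ = 40 + 0.8·30 = 64; e = 62 − 64 = -2
x=35: ŷ = 40 + 0.8·35 = 68; e = 69 − 68 = 1
x=40: ŷ = 40 + 0.8·40 = 72; e = 70 − 72 = -2
x=55: ŷ = 40 + 0.8·55 = 84; e = 90 − 84 = 6
x=75: ŷ = 40 + 0.8·75 = 100; e = 99 − 100 = -1
x=85: ŷ = 40 + 0.8·85 = 108; e = 102 − 108 = -6
x=90: ŷ = 40 + 0.8·90 = 112; e = 116 − 112 = 4
SSE = 4 + 1 + 4 + 36 + 1 + 36 + 16 = 98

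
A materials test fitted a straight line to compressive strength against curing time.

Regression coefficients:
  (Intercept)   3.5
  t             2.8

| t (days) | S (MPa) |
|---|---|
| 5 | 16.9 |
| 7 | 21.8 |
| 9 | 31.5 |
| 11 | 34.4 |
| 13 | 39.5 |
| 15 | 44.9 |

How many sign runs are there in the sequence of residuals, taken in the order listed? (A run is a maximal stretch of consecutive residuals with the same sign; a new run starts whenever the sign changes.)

t=5: ŷ = 3.5 + 2.8·5 = 17.5; e = 16.9 − 17.5 = -0.6
t=7: ŷ = 3.5 + 2.8·7 = 23.1; e = 21.8 − 23.1 = -1.3
t=9: ŷ = 3.5 + 2.8·9 = 28.7; e = 31.5 − 28.7 = 2.8
t=11: ŷ = 3.5 + 2.8·11 = 34.3; e = 34.4 − 34.3 = 0.1
t=13: ŷ = 3.5 + 2.8·13 = 39.9; e = 39.5 − 39.9 = -0.4
t=15: ŷ = 3.5 + 2.8·15 = 45.5; e = 44.9 − 45.5 = -0.6
Signs: − − + + − −
Runs: −×2, +×2, −×2 → 3

3 runs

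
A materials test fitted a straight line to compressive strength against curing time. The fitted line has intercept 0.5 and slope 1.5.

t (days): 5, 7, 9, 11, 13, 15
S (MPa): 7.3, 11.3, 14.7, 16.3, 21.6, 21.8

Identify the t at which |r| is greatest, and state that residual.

t = 13, r = 1.6

t=5: ŷ = 0.5 + 1.5·5 = 8; r = 7.3 − 8 = -0.7
t=7: ŷ = 0.5 + 1.5·7 = 11; r = 11.3 − 11 = 0.3
t=9: ŷ = 0.5 + 1.5·9 = 14; r = 14.7 − 14 = 0.7
t=11: ŷ = 0.5 + 1.5·11 = 17; r = 16.3 − 17 = -0.7
t=13: ŷ = 0.5 + 1.5·13 = 20; r = 21.6 − 20 = 1.6
t=15: ŷ = 0.5 + 1.5·15 = 23; r = 21.8 − 23 = -1.2
Largest |r| is 1.6 at t = 13, residual 1.6.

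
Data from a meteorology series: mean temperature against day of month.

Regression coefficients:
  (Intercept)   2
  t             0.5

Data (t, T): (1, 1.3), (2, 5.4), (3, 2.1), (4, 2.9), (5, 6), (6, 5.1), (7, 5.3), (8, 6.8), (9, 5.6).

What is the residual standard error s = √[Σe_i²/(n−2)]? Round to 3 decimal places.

t=1: T̂ = 2 + 0.5·1 = 2.5; e = 1.3 − 2.5 = -1.2
t=2: T̂ = 2 + 0.5·2 = 3; e = 5.4 − 3 = 2.4
t=3: T̂ = 2 + 0.5·3 = 3.5; e = 2.1 − 3.5 = -1.4
t=4: T̂ = 2 + 0.5·4 = 4; e = 2.9 − 4 = -1.1
t=5: T̂ = 2 + 0.5·5 = 4.5; e = 6 − 4.5 = 1.5
t=6: T̂ = 2 + 0.5·6 = 5; e = 5.1 − 5 = 0.1
t=7: T̂ = 2 + 0.5·7 = 5.5; e = 5.3 − 5.5 = -0.2
t=8: T̂ = 2 + 0.5·8 = 6; e = 6.8 − 6 = 0.8
t=9: T̂ = 2 + 0.5·9 = 6.5; e = 5.6 − 6.5 = -0.9
SSE = 1.44 + 5.76 + 1.96 + 1.21 + 2.25 + 0.01 + 0.04 + 0.64 + 0.81 = 14.12
s = √(14.12/7) = √2.01714 ≈ 1.420

s = 1.420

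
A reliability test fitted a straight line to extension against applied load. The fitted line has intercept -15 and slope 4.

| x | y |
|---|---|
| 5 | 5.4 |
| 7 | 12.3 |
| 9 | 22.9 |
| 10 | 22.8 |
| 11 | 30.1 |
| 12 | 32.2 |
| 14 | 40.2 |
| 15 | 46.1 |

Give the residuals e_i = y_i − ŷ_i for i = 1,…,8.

x=5: ŷ = -15 + 4·5 = 5; e = 5.4 − 5 = 0.4
x=7: ŷ = -15 + 4·7 = 13; e = 12.3 − 13 = -0.7
x=9: ŷ = -15 + 4·9 = 21; e = 22.9 − 21 = 1.9
x=10: ŷ = -15 + 4·10 = 25; e = 22.8 − 25 = -2.2
x=11: ŷ = -15 + 4·11 = 29; e = 30.1 − 29 = 1.1
x=12: ŷ = -15 + 4·12 = 33; e = 32.2 − 33 = -0.8
x=14: ŷ = -15 + 4·14 = 41; e = 40.2 − 41 = -0.8
x=15: ŷ = -15 + 4·15 = 45; e = 46.1 − 45 = 1.1

0.4, -0.7, 1.9, -2.2, 1.1, -0.8, -0.8, 1.1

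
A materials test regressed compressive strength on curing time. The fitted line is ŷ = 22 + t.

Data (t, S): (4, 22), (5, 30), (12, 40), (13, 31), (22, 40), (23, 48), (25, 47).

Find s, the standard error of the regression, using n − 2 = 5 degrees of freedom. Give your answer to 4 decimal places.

t=4: ŷ = 22 + 4 = 26; e = 22 − 26 = -4
t=5: ŷ = 22 + 5 = 27; e = 30 − 27 = 3
t=12: ŷ = 22 + 12 = 34; e = 40 − 34 = 6
t=13: ŷ = 22 + 13 = 35; e = 31 − 35 = -4
t=22: ŷ = 22 + 22 = 44; e = 40 − 44 = -4
t=23: ŷ = 22 + 23 = 45; e = 48 − 45 = 3
t=25: ŷ = 22 + 25 = 47; e = 47 − 47 = 0
SSE = 16 + 9 + 36 + 16 + 16 + 9 + 0 = 102
s = √(102/5) = √20.4 ≈ 4.5166

s = 4.5166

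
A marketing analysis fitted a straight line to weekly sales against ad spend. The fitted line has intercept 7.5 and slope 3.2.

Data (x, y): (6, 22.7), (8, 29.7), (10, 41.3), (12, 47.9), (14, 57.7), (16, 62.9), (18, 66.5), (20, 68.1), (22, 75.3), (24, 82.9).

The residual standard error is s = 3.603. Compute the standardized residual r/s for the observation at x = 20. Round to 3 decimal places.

ŷ = 7.5 + 3.2·20 = 71.5
r = 68.1 − 71.5 = -3.4
r/s = -3.4 / 3.603 = -0.944

-0.944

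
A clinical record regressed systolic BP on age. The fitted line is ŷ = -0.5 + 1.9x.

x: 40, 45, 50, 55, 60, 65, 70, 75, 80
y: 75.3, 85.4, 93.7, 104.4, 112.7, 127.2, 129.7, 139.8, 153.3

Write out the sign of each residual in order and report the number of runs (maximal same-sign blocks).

x=40: ŷ = -0.5 + 1.9·40 = 75.5; e = 75.3 − 75.5 = -0.2
x=45: ŷ = -0.5 + 1.9·45 = 85; e = 85.4 − 85 = 0.4
x=50: ŷ = -0.5 + 1.9·50 = 94.5; e = 93.7 − 94.5 = -0.8
x=55: ŷ = -0.5 + 1.9·55 = 104; e = 104.4 − 104 = 0.4
x=60: ŷ = -0.5 + 1.9·60 = 113.5; e = 112.7 − 113.5 = -0.8
x=65: ŷ = -0.5 + 1.9·65 = 123; e = 127.2 − 123 = 4.2
x=70: ŷ = -0.5 + 1.9·70 = 132.5; e = 129.7 − 132.5 = -2.8
x=75: ŷ = -0.5 + 1.9·75 = 142; e = 139.8 − 142 = -2.2
x=80: ŷ = -0.5 + 1.9·80 = 151.5; e = 153.3 − 151.5 = 1.8
Signs: − + − + − + − − +
Runs: −×1, +×1, −×1, +×1, −×1, +×1, −×2, +×1 → 8

8 runs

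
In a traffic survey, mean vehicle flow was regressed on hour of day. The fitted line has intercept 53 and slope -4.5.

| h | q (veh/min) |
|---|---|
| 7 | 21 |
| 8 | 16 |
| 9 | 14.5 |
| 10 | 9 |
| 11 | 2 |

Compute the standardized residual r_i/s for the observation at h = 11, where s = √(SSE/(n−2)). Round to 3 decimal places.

-0.891

h=7: q̂ = 53 − 4.5·7 = 21.5; r = 21 − 21.5 = -0.5
h=8: q̂ = 53 − 4.5·8 = 17; r = 16 − 17 = -1
h=9: q̂ = 53 − 4.5·9 = 12.5; r = 14.5 − 12.5 = 2
h=10: q̂ = 53 − 4.5·10 = 8; r = 9 − 8 = 1
h=11: q̂ = 53 − 4.5·11 = 3.5; r = 2 − 3.5 = -1.5
SSE = 0.25 + 1 + 4 + 1 + 2.25 = 8.5
s = √(8.5/3) = 1.68325
r/s = -1.5 / 1.68325 = -0.891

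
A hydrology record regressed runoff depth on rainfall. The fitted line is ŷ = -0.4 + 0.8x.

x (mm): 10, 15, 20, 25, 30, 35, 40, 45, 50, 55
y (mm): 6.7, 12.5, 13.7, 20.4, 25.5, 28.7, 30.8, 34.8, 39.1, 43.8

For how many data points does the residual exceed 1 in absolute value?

3

x=10: ŷ = -0.4 + 0.8·10 = 7.6; e = 6.7 − 7.6 = -0.9
x=15: ŷ = -0.4 + 0.8·15 = 11.6; e = 12.5 − 11.6 = 0.9
x=20: ŷ = -0.4 + 0.8·20 = 15.6; e = 13.7 − 15.6 = -1.9
x=25: ŷ = -0.4 + 0.8·25 = 19.6; e = 20.4 − 19.6 = 0.8
x=30: ŷ = -0.4 + 0.8·30 = 23.6; e = 25.5 − 23.6 = 1.9
x=35: ŷ = -0.4 + 0.8·35 = 27.6; e = 28.7 − 27.6 = 1.1
x=40: ŷ = -0.4 + 0.8·40 = 31.6; e = 30.8 − 31.6 = -0.8
x=45: ŷ = -0.4 + 0.8·45 = 35.6; e = 34.8 − 35.6 = -0.8
x=50: ŷ = -0.4 + 0.8·50 = 39.6; e = 39.1 − 39.6 = -0.5
x=55: ŷ = -0.4 + 0.8·55 = 43.6; e = 43.8 − 43.6 = 0.2
|e| > 1: x=20 (|e|=1.9), x=30 (|e|=1.9), x=35 (|e|=1.1) → 3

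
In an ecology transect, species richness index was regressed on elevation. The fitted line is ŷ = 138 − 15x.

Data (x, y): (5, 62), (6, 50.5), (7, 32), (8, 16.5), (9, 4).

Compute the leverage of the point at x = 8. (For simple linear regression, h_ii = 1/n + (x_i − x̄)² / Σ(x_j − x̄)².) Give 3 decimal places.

x̄ = (5 + 6 + 7 + 8 + 9)/5 = 7
Σ(x − x̄)² = 4 + 1 + 0 + 1 + 4 = 10
h = 1/5 + (1)²/10 = 0.2 + 0.1 = 0.300

h = 0.300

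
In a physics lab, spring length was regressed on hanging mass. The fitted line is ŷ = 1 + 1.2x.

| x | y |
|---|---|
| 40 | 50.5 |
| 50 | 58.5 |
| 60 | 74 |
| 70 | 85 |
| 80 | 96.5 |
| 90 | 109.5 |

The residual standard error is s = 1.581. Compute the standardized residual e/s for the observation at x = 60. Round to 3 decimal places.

0.633

ŷ = 1 + 1.2·60 = 73
e = 74 − 73 = 1
e/s = 1 / 1.581 = 0.633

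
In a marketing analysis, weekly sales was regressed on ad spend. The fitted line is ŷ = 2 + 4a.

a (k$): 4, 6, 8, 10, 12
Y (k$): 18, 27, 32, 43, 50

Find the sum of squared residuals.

a=4: ŷ = 2 + 4·4 = 18; e = 18 − 18 = 0
a=6: ŷ = 2 + 4·6 = 26; e = 27 − 26 = 1
a=8: ŷ = 2 + 4·8 = 34; e = 32 − 34 = -2
a=10: ŷ = 2 + 4·10 = 42; e = 43 − 42 = 1
a=12: ŷ = 2 + 4·12 = 50; e = 50 − 50 = 0
SSE = 0 + 1 + 4 + 1 + 0 = 6

SSE = 6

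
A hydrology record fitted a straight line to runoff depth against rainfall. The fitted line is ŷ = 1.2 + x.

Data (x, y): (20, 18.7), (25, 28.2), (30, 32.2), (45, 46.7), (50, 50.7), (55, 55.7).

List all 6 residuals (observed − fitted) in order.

-2.5, 2, 1, 0.5, -0.5, -0.5

x=20: ŷ = 1.2 + 20 = 21.2; e = 18.7 − 21.2 = -2.5
x=25: ŷ = 1.2 + 25 = 26.2; e = 28.2 − 26.2 = 2
x=30: ŷ = 1.2 + 30 = 31.2; e = 32.2 − 31.2 = 1
x=45: ŷ = 1.2 + 45 = 46.2; e = 46.7 − 46.2 = 0.5
x=50: ŷ = 1.2 + 50 = 51.2; e = 50.7 − 51.2 = -0.5
x=55: ŷ = 1.2 + 55 = 56.2; e = 55.7 − 56.2 = -0.5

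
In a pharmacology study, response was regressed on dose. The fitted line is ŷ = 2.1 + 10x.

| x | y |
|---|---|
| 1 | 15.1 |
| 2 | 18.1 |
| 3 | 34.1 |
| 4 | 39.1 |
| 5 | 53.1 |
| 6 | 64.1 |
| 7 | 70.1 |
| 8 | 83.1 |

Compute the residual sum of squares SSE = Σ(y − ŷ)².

SSE = 48

x=1: ŷ = 2.1 + 10·1 = 12.1; e = 15.1 − 12.1 = 3
x=2: ŷ = 2.1 + 10·2 = 22.1; e = 18.1 − 22.1 = -4
x=3: ŷ = 2.1 + 10·3 = 32.1; e = 34.1 − 32.1 = 2
x=4: ŷ = 2.1 + 10·4 = 42.1; e = 39.1 − 42.1 = -3
x=5: ŷ = 2.1 + 10·5 = 52.1; e = 53.1 − 52.1 = 1
x=6: ŷ = 2.1 + 10·6 = 62.1; e = 64.1 − 62.1 = 2
x=7: ŷ = 2.1 + 10·7 = 72.1; e = 70.1 − 72.1 = -2
x=8: ŷ = 2.1 + 10·8 = 82.1; e = 83.1 − 82.1 = 1
SSE = 9 + 16 + 4 + 9 + 1 + 4 + 4 + 1 = 48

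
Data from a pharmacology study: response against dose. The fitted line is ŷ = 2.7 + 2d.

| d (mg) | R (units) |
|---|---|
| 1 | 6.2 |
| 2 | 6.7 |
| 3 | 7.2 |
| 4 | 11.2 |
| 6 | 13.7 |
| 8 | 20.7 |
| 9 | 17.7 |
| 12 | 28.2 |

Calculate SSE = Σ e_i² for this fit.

SSE = 21

d=1: ŷ = 2.7 + 2·1 = 4.7; e = 6.2 − 4.7 = 1.5
d=2: ŷ = 2.7 + 2·2 = 6.7; e = 6.7 − 6.7 = 0
d=3: ŷ = 2.7 + 2·3 = 8.7; e = 7.2 − 8.7 = -1.5
d=4: ŷ = 2.7 + 2·4 = 10.7; e = 11.2 − 10.7 = 0.5
d=6: ŷ = 2.7 + 2·6 = 14.7; e = 13.7 − 14.7 = -1
d=8: ŷ = 2.7 + 2·8 = 18.7; e = 20.7 − 18.7 = 2
d=9: ŷ = 2.7 + 2·9 = 20.7; e = 17.7 − 20.7 = -3
d=12: ŷ = 2.7 + 2·12 = 26.7; e = 28.2 − 26.7 = 1.5
SSE = 2.25 + 0 + 2.25 + 0.25 + 1 + 4 + 9 + 2.25 = 21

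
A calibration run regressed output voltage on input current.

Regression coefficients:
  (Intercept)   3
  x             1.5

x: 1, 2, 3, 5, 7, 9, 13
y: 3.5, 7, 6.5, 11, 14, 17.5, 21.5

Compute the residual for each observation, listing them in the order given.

-1, 1, -1, 0.5, 0.5, 1, -1

x=1: ŷ = 3 + 1.5·1 = 4.5; r = 3.5 − 4.5 = -1
x=2: ŷ = 3 + 1.5·2 = 6; r = 7 − 6 = 1
x=3: ŷ = 3 + 1.5·3 = 7.5; r = 6.5 − 7.5 = -1
x=5: ŷ = 3 + 1.5·5 = 10.5; r = 11 − 10.5 = 0.5
x=7: ŷ = 3 + 1.5·7 = 13.5; r = 14 − 13.5 = 0.5
x=9: ŷ = 3 + 1.5·9 = 16.5; r = 17.5 − 16.5 = 1
x=13: ŷ = 3 + 1.5·13 = 22.5; r = 21.5 − 22.5 = -1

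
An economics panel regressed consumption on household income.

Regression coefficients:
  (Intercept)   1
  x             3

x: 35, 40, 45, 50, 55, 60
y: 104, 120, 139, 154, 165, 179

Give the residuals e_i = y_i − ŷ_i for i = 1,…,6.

x=35: ŷ = 1 + 3·35 = 106; e = 104 − 106 = -2
x=40: ŷ = 1 + 3·40 = 121; e = 120 − 121 = -1
x=45: ŷ = 1 + 3·45 = 136; e = 139 − 136 = 3
x=50: ŷ = 1 + 3·50 = 151; e = 154 − 151 = 3
x=55: ŷ = 1 + 3·55 = 166; e = 165 − 166 = -1
x=60: ŷ = 1 + 3·60 = 181; e = 179 − 181 = -2

-2, -1, 3, 3, -1, -2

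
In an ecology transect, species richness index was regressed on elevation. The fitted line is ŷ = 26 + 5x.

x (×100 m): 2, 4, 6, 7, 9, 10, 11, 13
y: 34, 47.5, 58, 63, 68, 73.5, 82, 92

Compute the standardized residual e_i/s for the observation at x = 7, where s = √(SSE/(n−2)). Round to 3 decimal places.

x=2: ŷ = 26 + 5·2 = 36; e = 34 − 36 = -2
x=4: ŷ = 26 + 5·4 = 46; e = 47.5 − 46 = 1.5
x=6: ŷ = 26 + 5·6 = 56; e = 58 − 56 = 2
x=7: ŷ = 26 + 5·7 = 61; e = 63 − 61 = 2
x=9: ŷ = 26 + 5·9 = 71; e = 68 − 71 = -3
x=10: ŷ = 26 + 5·10 = 76; e = 73.5 − 76 = -2.5
x=11: ŷ = 26 + 5·11 = 81; e = 82 − 81 = 1
x=13: ŷ = 26 + 5·13 = 91; e = 92 − 91 = 1
SSE = 4 + 2.25 + 4 + 4 + 9 + 6.25 + 1 + 1 = 31.5
s = √(31.5/6) = 2.29129
e/s = 2 / 2.29129 = 0.873

0.873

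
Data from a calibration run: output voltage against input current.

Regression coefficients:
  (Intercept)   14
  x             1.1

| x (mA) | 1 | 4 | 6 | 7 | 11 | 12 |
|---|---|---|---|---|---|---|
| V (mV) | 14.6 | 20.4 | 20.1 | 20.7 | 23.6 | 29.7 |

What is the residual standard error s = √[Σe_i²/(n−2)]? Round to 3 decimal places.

x=1: V̂ = 14 + 1.1·1 = 15.1; e = 14.6 − 15.1 = -0.5
x=4: V̂ = 14 + 1.1·4 = 18.4; e = 20.4 − 18.4 = 2
x=6: V̂ = 14 + 1.1·6 = 20.6; e = 20.1 − 20.6 = -0.5
x=7: V̂ = 14 + 1.1·7 = 21.7; e = 20.7 − 21.7 = -1
x=11: V̂ = 14 + 1.1·11 = 26.1; e = 23.6 − 26.1 = -2.5
x=12: V̂ = 14 + 1.1·12 = 27.2; e = 29.7 − 27.2 = 2.5
SSE = 0.25 + 4 + 0.25 + 1 + 6.25 + 6.25 = 18
s = √(18/4) = √4.5 ≈ 2.121

s = 2.121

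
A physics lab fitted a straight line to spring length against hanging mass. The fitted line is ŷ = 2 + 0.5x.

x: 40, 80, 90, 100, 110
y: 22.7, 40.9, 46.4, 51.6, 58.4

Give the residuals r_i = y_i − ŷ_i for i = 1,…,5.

0.7, -1.1, -0.6, -0.4, 1.4

x=40: ŷ = 2 + 0.5·40 = 22; r = 22.7 − 22 = 0.7
x=80: ŷ = 2 + 0.5·80 = 42; r = 40.9 − 42 = -1.1
x=90: ŷ = 2 + 0.5·90 = 47; r = 46.4 − 47 = -0.6
x=100: ŷ = 2 + 0.5·100 = 52; r = 51.6 − 52 = -0.4
x=110: ŷ = 2 + 0.5·110 = 57; r = 58.4 − 57 = 1.4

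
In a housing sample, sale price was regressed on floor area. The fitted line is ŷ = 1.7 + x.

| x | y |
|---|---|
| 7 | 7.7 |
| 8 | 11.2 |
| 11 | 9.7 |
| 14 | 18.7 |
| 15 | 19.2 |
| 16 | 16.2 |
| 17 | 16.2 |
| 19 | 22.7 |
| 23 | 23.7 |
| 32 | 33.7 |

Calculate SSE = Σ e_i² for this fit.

x=7: ŷ = 1.7 + 7 = 8.7; e = 7.7 − 8.7 = -1
x=8: ŷ = 1.7 + 8 = 9.7; e = 11.2 − 9.7 = 1.5
x=11: ŷ = 1.7 + 11 = 12.7; e = 9.7 − 12.7 = -3
x=14: ŷ = 1.7 + 14 = 15.7; e = 18.7 − 15.7 = 3
x=15: ŷ = 1.7 + 15 = 16.7; e = 19.2 − 16.7 = 2.5
x=16: ŷ = 1.7 + 16 = 17.7; e = 16.2 − 17.7 = -1.5
x=17: ŷ = 1.7 + 17 = 18.7; e = 16.2 − 18.7 = -2.5
x=19: ŷ = 1.7 + 19 = 20.7; e = 22.7 − 20.7 = 2
x=23: ŷ = 1.7 + 23 = 24.7; e = 23.7 − 24.7 = -1
x=32: ŷ = 1.7 + 32 = 33.7; e = 33.7 − 33.7 = 0
SSE = 1 + 2.25 + 9 + 9 + 6.25 + 2.25 + 6.25 + 4 + 1 + 0 = 41

SSE = 41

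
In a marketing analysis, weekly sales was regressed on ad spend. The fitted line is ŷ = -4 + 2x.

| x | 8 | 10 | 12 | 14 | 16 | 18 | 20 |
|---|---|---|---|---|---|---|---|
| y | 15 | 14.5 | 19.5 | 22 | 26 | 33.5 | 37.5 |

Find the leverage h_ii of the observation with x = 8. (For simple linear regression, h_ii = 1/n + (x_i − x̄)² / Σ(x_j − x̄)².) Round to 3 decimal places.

h = 0.464

x̄ = (8 + 10 + 12 + 14 + 16 + 18 + 20)/7 = 14
Σ(x − x̄)² = 36 + 16 + 4 + 0 + 4 + 16 + 36 = 112
h = 1/7 + (-6)²/112 = 0.142857 + 0.321429 = 0.464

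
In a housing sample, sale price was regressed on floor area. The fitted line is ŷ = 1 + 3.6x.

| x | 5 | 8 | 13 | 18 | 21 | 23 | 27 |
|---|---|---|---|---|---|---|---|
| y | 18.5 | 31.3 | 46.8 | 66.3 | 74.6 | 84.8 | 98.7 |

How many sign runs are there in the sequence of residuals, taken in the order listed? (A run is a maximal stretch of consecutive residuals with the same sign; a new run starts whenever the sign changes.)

x=5: ŷ = 1 + 3.6·5 = 19; r = 18.5 − 19 = -0.5
x=8: ŷ = 1 + 3.6·8 = 29.8; r = 31.3 − 29.8 = 1.5
x=13: ŷ = 1 + 3.6·13 = 47.8; r = 46.8 − 47.8 = -1
x=18: ŷ = 1 + 3.6·18 = 65.8; r = 66.3 − 65.8 = 0.5
x=21: ŷ = 1 + 3.6·21 = 76.6; r = 74.6 − 76.6 = -2
x=23: ŷ = 1 + 3.6·23 = 83.8; r = 84.8 − 83.8 = 1
x=27: ŷ = 1 + 3.6·27 = 98.2; r = 98.7 − 98.2 = 0.5
Signs: − + − + − + +
Runs: −×1, +×1, −×1, +×1, −×1, +×2 → 6

6 runs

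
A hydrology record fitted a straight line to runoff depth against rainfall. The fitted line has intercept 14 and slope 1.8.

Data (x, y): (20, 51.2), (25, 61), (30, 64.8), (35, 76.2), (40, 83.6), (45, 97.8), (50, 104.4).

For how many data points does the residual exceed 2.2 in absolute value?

x=20: ŷ = 14 + 1.8·20 = 50; e = 51.2 − 50 = 1.2
x=25: ŷ = 14 + 1.8·25 = 59; e = 61 − 59 = 2
x=30: ŷ = 14 + 1.8·30 = 68; e = 64.8 − 68 = -3.2
x=35: ŷ = 14 + 1.8·35 = 77; e = 76.2 − 77 = -0.8
x=40: ŷ = 14 + 1.8·40 = 86; e = 83.6 − 86 = -2.4
x=45: ŷ = 14 + 1.8·45 = 95; e = 97.8 − 95 = 2.8
x=50: ŷ = 14 + 1.8·50 = 104; e = 104.4 − 104 = 0.4
|e| > 2.2: x=30 (|e|=3.2), x=40 (|e|=2.4), x=45 (|e|=2.8) → 3

3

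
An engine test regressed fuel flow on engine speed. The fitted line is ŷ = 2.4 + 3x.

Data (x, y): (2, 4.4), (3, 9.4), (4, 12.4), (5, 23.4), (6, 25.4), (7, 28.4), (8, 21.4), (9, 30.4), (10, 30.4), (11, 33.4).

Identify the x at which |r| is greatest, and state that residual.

x=2: ŷ = 2.4 + 3·2 = 8.4; r = 4.4 − 8.4 = -4
x=3: ŷ = 2.4 + 3·3 = 11.4; r = 9.4 − 11.4 = -2
x=4: ŷ = 2.4 + 3·4 = 14.4; r = 12.4 − 14.4 = -2
x=5: ŷ = 2.4 + 3·5 = 17.4; r = 23.4 − 17.4 = 6
x=6: ŷ = 2.4 + 3·6 = 20.4; r = 25.4 − 20.4 = 5
x=7: ŷ = 2.4 + 3·7 = 23.4; r = 28.4 − 23.4 = 5
x=8: ŷ = 2.4 + 3·8 = 26.4; r = 21.4 − 26.4 = -5
x=9: ŷ = 2.4 + 3·9 = 29.4; r = 30.4 − 29.4 = 1
x=10: ŷ = 2.4 + 3·10 = 32.4; r = 30.4 − 32.4 = -2
x=11: ŷ = 2.4 + 3·11 = 35.4; r = 33.4 − 35.4 = -2
Largest |r| is 6 at x = 5, residual 6.

x = 5, r = 6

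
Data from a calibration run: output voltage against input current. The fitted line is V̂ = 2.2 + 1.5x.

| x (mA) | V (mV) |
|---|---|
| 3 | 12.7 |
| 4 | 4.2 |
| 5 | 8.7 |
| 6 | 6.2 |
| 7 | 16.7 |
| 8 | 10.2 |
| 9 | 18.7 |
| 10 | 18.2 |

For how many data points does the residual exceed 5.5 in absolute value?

x=3: V̂ = 2.2 + 1.5·3 = 6.7; e = 12.7 − 6.7 = 6
x=4: V̂ = 2.2 + 1.5·4 = 8.2; e = 4.2 − 8.2 = -4
x=5: V̂ = 2.2 + 1.5·5 = 9.7; e = 8.7 − 9.7 = -1
x=6: V̂ = 2.2 + 1.5·6 = 11.2; e = 6.2 − 11.2 = -5
x=7: V̂ = 2.2 + 1.5·7 = 12.7; e = 16.7 − 12.7 = 4
x=8: V̂ = 2.2 + 1.5·8 = 14.2; e = 10.2 − 14.2 = -4
x=9: V̂ = 2.2 + 1.5·9 = 15.7; e = 18.7 − 15.7 = 3
x=10: V̂ = 2.2 + 1.5·10 = 17.2; e = 18.2 − 17.2 = 1
|e| > 5.5: x=3 (|e|=6) → 1

1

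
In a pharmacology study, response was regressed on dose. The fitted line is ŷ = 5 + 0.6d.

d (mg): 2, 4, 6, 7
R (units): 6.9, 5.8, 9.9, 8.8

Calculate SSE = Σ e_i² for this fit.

d=2: ŷ = 5 + 0.6·2 = 6.2; e = 6.9 − 6.2 = 0.7
d=4: ŷ = 5 + 0.6·4 = 7.4; e = 5.8 − 7.4 = -1.6
d=6: ŷ = 5 + 0.6·6 = 8.6; e = 9.9 − 8.6 = 1.3
d=7: ŷ = 5 + 0.6·7 = 9.2; e = 8.8 − 9.2 = -0.4
SSE = 0.49 + 2.56 + 1.69 + 0.16 = 4.9

SSE = 4.9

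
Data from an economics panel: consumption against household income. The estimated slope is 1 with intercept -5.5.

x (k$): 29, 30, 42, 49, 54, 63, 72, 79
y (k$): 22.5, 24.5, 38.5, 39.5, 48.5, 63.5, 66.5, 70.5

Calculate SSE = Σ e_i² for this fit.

SSE = 66

x=29: ŷ = -5.5 + 29 = 23.5; e = 22.5 − 23.5 = -1
x=30: ŷ = -5.5 + 30 = 24.5; e = 24.5 − 24.5 = 0
x=42: ŷ = -5.5 + 42 = 36.5; e = 38.5 − 36.5 = 2
x=49: ŷ = -5.5 + 49 = 43.5; e = 39.5 − 43.5 = -4
x=54: ŷ = -5.5 + 54 = 48.5; e = 48.5 − 48.5 = 0
x=63: ŷ = -5.5 + 63 = 57.5; e = 63.5 − 57.5 = 6
x=72: ŷ = -5.5 + 72 = 66.5; e = 66.5 − 66.5 = 0
x=79: ŷ = -5.5 + 79 = 73.5; e = 70.5 − 73.5 = -3
SSE = 1 + 0 + 4 + 16 + 0 + 36 + 0 + 9 = 66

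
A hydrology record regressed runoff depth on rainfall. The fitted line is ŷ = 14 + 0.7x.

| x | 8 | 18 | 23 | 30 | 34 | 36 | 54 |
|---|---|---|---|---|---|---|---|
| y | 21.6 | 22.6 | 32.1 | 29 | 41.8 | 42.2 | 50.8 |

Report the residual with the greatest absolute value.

x=8: ŷ = 14 + 0.7·8 = 19.6; r = 21.6 − 19.6 = 2
x=18: ŷ = 14 + 0.7·18 = 26.6; r = 22.6 − 26.6 = -4
x=23: ŷ = 14 + 0.7·23 = 30.1; r = 32.1 − 30.1 = 2
x=30: ŷ = 14 + 0.7·30 = 35; r = 29 − 35 = -6
x=34: ŷ = 14 + 0.7·34 = 37.8; r = 41.8 − 37.8 = 4
x=36: ŷ = 14 + 0.7·36 = 39.2; r = 42.2 − 39.2 = 3
x=54: ŷ = 14 + 0.7·54 = 51.8; r = 50.8 − 51.8 = -1
Largest |r| is 6 at x = 30, residual -6.

r = -6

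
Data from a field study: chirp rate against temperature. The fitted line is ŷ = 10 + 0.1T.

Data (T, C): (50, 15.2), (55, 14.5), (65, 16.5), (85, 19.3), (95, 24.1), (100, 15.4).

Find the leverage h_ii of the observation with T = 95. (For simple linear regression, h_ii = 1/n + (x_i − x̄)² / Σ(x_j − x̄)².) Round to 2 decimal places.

T̄ = (50 + 55 + 65 + 85 + 95 + 100)/6 = 75
Σ(T − T̄)² = 625 + 400 + 100 + 100 + 400 + 625 = 2250
h = 1/6 + (20)²/2250 = 0.166667 + 0.177778 = 0.34

h = 0.34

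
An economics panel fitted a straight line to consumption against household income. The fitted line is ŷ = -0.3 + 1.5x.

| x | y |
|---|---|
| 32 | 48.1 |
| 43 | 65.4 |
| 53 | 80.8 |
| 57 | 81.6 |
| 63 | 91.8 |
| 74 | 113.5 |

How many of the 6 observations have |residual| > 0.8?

x=32: ŷ = -0.3 + 1.5·32 = 47.7; r = 48.1 − 47.7 = 0.4
x=43: ŷ = -0.3 + 1.5·43 = 64.2; r = 65.4 − 64.2 = 1.2
x=53: ŷ = -0.3 + 1.5·53 = 79.2; r = 80.8 − 79.2 = 1.6
x=57: ŷ = -0.3 + 1.5·57 = 85.2; r = 81.6 − 85.2 = -3.6
x=63: ŷ = -0.3 + 1.5·63 = 94.2; r = 91.8 − 94.2 = -2.4
x=74: ŷ = -0.3 + 1.5·74 = 110.7; r = 113.5 − 110.7 = 2.8
|r| > 0.8: x=43 (|r|=1.2), x=53 (|r|=1.6), x=57 (|r|=3.6), x=63 (|r|=2.4), x=74 (|r|=2.8) → 5

5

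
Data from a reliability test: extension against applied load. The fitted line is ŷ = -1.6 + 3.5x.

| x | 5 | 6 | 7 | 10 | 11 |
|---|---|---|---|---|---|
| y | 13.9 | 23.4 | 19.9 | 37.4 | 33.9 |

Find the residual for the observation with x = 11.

ŷ = -1.6 + 3.5·11 = 36.9
e = 33.9 − 36.9 = -3

e = -3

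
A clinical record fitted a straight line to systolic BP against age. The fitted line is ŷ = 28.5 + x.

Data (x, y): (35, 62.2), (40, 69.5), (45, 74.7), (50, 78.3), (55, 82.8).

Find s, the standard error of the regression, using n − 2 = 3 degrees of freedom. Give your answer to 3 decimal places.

x=35: ŷ = 28.5 + 35 = 63.5; e = 62.2 − 63.5 = -1.3
x=40: ŷ = 28.5 + 40 = 68.5; e = 69.5 − 68.5 = 1
x=45: ŷ = 28.5 + 45 = 73.5; e = 74.7 − 73.5 = 1.2
x=50: ŷ = 28.5 + 50 = 78.5; e = 78.3 − 78.5 = -0.2
x=55: ŷ = 28.5 + 55 = 83.5; e = 82.8 − 83.5 = -0.7
SSE = 1.69 + 1 + 1.44 + 0.04 + 0.49 = 4.66
s = √(4.66/3) = √1.55333 ≈ 1.246

s = 1.246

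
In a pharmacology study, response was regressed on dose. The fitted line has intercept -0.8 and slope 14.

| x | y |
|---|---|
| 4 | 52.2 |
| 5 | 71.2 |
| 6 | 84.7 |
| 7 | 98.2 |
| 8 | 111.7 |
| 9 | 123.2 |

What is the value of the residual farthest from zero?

r = -3

x=4: ŷ = -0.8 + 14·4 = 55.2; r = 52.2 − 55.2 = -3
x=5: ŷ = -0.8 + 14·5 = 69.2; r = 71.2 − 69.2 = 2
x=6: ŷ = -0.8 + 14·6 = 83.2; r = 84.7 − 83.2 = 1.5
x=7: ŷ = -0.8 + 14·7 = 97.2; r = 98.2 − 97.2 = 1
x=8: ŷ = -0.8 + 14·8 = 111.2; r = 111.7 − 111.2 = 0.5
x=9: ŷ = -0.8 + 14·9 = 125.2; r = 123.2 − 125.2 = -2
Largest |r| is 3 at x = 4, residual -3.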